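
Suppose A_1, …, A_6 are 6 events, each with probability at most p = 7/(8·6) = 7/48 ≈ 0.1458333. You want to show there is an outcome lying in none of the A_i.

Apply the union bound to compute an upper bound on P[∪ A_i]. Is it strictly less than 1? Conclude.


Union bound: P[∪_{i=1}^{6} A_i] ≤ Σ_i P[A_i] ≤ 6·p = 6·(7/48) = 7/8.
Numerically: 7/8 ≈ 0.8750000.
Is 7/8 < 1? YES.
Since P[∪ A_i] ≤ 7/8 < 1, the complement has P[∩ A_i^c] ≥ 1 − 7/8 = 1/8 > 0, so some outcome avoids every A_i.

6·p = 7/8 ≈ 0.8750000; existence CERTIFIED by the union bound.


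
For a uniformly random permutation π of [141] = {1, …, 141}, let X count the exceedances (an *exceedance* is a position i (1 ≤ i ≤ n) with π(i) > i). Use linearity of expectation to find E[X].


Write X = Σ_{i=1}^{141} X_i, where X_i = 1_{π(i) > i}.
For each fixed i, π(i) is uniform over {1, …, 141} (marginal of a uniform permutation), so P[π(i) > i] = (n − i)/n. Summing: Σ_{i=1}^{141} (n − i)/n = (0 + 1 + … + 140)/141 = 141(141 − 1)/(2·141) = (141 − 1)/2.
Hence E[X] = Σ_{i=1}^{141} (141 − i)/141 = 70 ≈ 70.000000.

E[X] = 70 = 70.000000.


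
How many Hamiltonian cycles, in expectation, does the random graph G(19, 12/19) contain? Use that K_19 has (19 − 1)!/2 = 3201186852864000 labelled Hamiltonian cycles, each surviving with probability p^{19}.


K_19 has (19 − 1)!/2 = 3201186852864000 labelled Hamiltonian cycles.
For each such Hamiltonian cycle H, let X_H = 1 if all 19 edges of H are present in G. Then P[X_H = 1] = p^{19} = (12/19)^{19} = 319479999370622926848/1978419655660313589123979.
Summing the indicators: E[X] = Σ_H E[X_H] = 3201186852864000 · p^{19} = 3201186852864000 · 319479999370622926848/1978419655660313589123979 = 1022715173738237107931793611292672000/1978419655660313589123979.
Numerically: E[X] ≈ 5.17e+11.

E[X] = 3201186852864000 · (12/19)^{19} = 1022715173738237107931793611292672000/1978419655660313589123979 ≈ 5.17e+11.


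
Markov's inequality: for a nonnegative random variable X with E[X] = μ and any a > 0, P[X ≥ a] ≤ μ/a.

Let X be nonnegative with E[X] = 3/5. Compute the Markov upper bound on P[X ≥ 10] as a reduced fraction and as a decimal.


μ = E[X] = 3/5, a = 10.
Markov: P[X ≥ 10] ≤ μ/a = (3/5)/10 = 3/50.
Numerically: ≈ 0.0600.
(Since a = 10 > μ = 0.6000, the bound 3/50 is < 1 and informative.)

P[X ≥ 10] ≤ 3/50 ≈ 0.0600.


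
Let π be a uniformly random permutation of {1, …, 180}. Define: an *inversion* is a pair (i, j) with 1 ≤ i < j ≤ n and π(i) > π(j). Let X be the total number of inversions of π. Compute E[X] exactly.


Write X = Σ X_I over the C(180, 2) = 16110 pairs i < j, with X_I the indicator of one inversion.
There are 16110 indicators.
For each fixed pair i < j, the values π(i) and π(j) are two distinct elements of {1, …, 180} in uniformly random order; by symmetry P[π(i) > π(j)] = 1/2.
By linearity: E[X] = 16110 · (1/2) = C(180, 2) · (1/2) = 16110/2 = 8055 ≈ 8055.0000.

E[X] = 8055 = 8055.0000.


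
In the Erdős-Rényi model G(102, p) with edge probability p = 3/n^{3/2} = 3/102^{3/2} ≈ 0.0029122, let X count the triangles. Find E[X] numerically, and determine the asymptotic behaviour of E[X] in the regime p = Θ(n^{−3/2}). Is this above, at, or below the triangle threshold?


Number of potential triangles: C(102, 3) = 171700.
Each occurs with probability p³ ≈ (0.0029122)³ ≈ 2.46980685e-08.
By linearity: E[X] = C(102, 3)·p³ ≈ 171700 · 2.46980685e-08 ≈ 0.004241.
Since α = 3/2 > 1, p = c/n^{3/2} = o(1/n) is below the triangle threshold p ~ 1/n. Asymptotically E[X] ~ (c³/6)·n^{3(1−α)} = (3³/6)·n^{-1.5} → 0, so by Markov's inequality G has no triangles w.h.p.

E[X] ≈ 0.004241; in regime p = Θ(1/n^{3/2}) E[X] tends to 0 (below the triangle threshold p ~ 1/n).


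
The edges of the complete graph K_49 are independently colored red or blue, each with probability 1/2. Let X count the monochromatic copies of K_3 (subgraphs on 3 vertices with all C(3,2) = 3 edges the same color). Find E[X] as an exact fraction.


Let X = Σ_S X_S over the C(49, 3) = 18424 subsets S of size 3, where X_S = 1 if the K_3 on S is monochromatic.
For a fixed S, the K_3 on S has C(3, 2) = 3 edges. P[all 3 edges red] = (1/2)^3, and likewise for blue, so P[monochromatic] = 2·(1/2)^3 = 2^{1 − 3} = 1/4.
By linearity: E[X] = C(49, 3) · 2^{1 − 3} = 18424 · 1/4 = 4606.
Numerically: E[X] ≈ 4606.000.

E[X] = C(49,3)·2^(1−C(3,2)) = 4606 ≈ 4606.000.


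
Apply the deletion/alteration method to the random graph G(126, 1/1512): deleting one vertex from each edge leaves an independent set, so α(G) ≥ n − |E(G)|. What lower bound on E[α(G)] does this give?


E[|E(G)|] = C(126, 2)·p = 7875 · (1/1512) = 125/24.
E[α(G)] ≥ n − E[|E(G)|] = 126 − 125/24 = 2899/24.
Numerically: ≈ 120.791667.
(This is only a lower bound; the true E[α(G)] may be larger.)

E[α(G)] ≥ 2899/24 ≈ 120.791667.


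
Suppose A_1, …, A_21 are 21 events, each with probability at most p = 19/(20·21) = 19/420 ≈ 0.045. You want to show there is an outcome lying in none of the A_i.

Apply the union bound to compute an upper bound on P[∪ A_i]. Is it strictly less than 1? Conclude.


Union bound: P[∪_{i=1}^{21} A_i] ≤ Σ_i P[A_i] ≤ 21·p = 21·(19/420) = 19/20.
Numerically: 19/20 ≈ 0.950.
Is 19/20 < 1? YES.
Since P[∪ A_i] ≤ 19/20 < 1, the complement has P[∩ A_i^c] ≥ 1 − 19/20 = 1/20 > 0, so some outcome avoids every A_i.

21·p = 19/20 ≈ 0.950; existence CERTIFIED by the union bound.


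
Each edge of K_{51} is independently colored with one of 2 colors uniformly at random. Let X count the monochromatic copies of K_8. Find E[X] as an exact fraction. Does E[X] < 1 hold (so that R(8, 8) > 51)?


E[X] = C(51, 8) · 2^{1 − 28} = 636763050 · 2^{−27} = 636763050/134217728.
As a reduced fraction: E[X] = 318381525/67108864 ≈ 4.744.
Is E[X] < 1? NO.
Since E[X] ≥ 1, the first-moment bound is inconclusive at n = 51; it does NOT by itself certify R(8, 8) > 51.

E[X] = 318381525/67108864 ≈ 4.744; E[X] ≥ 1; first-moment method inconclusive here.


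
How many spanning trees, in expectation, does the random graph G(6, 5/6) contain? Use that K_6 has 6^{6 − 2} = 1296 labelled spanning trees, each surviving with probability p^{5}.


K_6 has 6^{6 − 2} = 1296 labelled spanning trees.
For each such spanning tree H, let X_H = 1 if all 5 edges of H are present in G. Then P[X_H = 1] = p^{5} = (5/6)^{5} = 3125/7776.
Summing the indicators: E[X] = Σ_H E[X_H] = 1296 · p^{5} = 1296 · 3125/7776 = 3125/6.
Numerically: E[X] ≈ 521.

E[X] = 1296 · (5/6)^{5} = 3125/6 ≈ 521.


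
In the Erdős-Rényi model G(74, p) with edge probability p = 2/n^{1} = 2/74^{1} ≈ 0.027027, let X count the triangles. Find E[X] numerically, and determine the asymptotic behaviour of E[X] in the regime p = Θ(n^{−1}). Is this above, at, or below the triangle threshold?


Number of potential triangles: C(74, 3) = 64824.
Each occurs with probability p³ ≈ (0.027027)³ ≈ 1.9742167e-05.
By linearity: E[X] = C(74, 3)·p³ ≈ 64824 · 1.9742167e-05 ≈ 1.27977.
Here α = 1, so p = 2/n is exactly at the triangle threshold p ~ 1/n. Asymptotically E[X] → c³/6 = 2³/6 = 4/3 ≈ 1.33333, a bounded constant. In this regime the triangle count is asymptotically Poisson(c³/6).

E[X] ≈ 1.27977; in regime p = Θ(1/n^{1}) E[X] stays bounded (at the triangle threshold p ~ 1/n).


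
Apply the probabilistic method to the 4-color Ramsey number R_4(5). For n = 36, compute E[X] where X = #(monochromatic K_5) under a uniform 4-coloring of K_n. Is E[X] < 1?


E[X] = C(36, 5) · 4^{1 − 10} = 376992 · 4^{−9} = 376992/262144.
As a reduced fraction: E[X] = 11781/8192 ≈ 1.438.
Is E[X] < 1? NO.
Since E[X] ≥ 1, the first-moment bound is inconclusive at n = 36; it does NOT by itself certify R_4(5) > 36.

E[X] = 11781/8192 ≈ 1.438; E[X] ≥ 1; first-moment method inconclusive here.


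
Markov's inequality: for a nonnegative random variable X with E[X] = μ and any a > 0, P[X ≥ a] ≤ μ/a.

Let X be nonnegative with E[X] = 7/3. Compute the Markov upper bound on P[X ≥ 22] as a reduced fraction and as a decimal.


μ = E[X] = 7/3, a = 22.
Markov: P[X ≥ 22] ≤ μ/a = (7/3)/22 = 7/66.
Numerically: ≈ 0.10606.
(Since a = 22 > μ = 2.33333, the bound 7/66 is < 1 and informative.)

P[X ≥ 22] ≤ 7/66 ≈ 0.10606.


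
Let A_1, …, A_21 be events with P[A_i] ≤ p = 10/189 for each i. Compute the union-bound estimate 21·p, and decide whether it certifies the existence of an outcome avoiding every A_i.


Union bound: P[∪_{i=1}^{21} A_i] ≤ Σ_i P[A_i] ≤ 21·p = 21·(10/189) = 10/9.
Numerically: 10/9 ≈ 1.111.
Is 10/9 < 1? NO.
Since the bound 10/9 is ≥ 1, the union bound is uninformative here; it does NOT by itself certify existence.

21·p = 10/9 ≈ 1.111; existence NOT certified by the union bound.


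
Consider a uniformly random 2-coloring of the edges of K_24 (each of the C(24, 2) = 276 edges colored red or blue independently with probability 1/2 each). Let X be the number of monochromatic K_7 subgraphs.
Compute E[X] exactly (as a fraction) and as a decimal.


Let X = Σ_S X_S over the C(24, 7) = 346104 subsets S of size 7, where X_S = 1 if the K_7 on S is monochromatic.
For a fixed S, the K_7 on S has C(7, 2) = 21 edges. P[all 21 edges red] = (1/2)^21, and likewise for blue, so P[monochromatic] = 2·(1/2)^21 = 2^{1 − 21} = 1/1048576.
Summing: E[X] = C(24, 7) · 2^{1 − 21} = 346104 · 1/1048576 = 43263/131072.
Numerically: E[X] ≈ 0.33007.

E[X] = C(24,7)·2^(1−C(7,2)) = 43263/131072 ≈ 0.33007.


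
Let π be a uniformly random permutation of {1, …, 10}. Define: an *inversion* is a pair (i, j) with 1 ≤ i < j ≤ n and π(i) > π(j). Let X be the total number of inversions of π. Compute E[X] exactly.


Write X = Σ X_I over the C(10, 2) = 45 pairs i < j, with X_I the indicator of one inversion.
There are 45 indicators.
For each fixed pair i < j, the values π(i) and π(j) are two distinct elements of {1, …, 10} in uniformly random order; by symmetry P[π(i) > π(j)] = 1/2.
By linearity: E[X] = 45 · (1/2) = C(10, 2) · (1/2) = 45/2 = 45/2 ≈ 22.500.

E[X] = 45/2 = 22.500.


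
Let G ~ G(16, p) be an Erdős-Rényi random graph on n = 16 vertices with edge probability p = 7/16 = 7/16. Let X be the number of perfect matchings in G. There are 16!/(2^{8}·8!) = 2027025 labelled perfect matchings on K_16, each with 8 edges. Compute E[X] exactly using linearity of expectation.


K_16 has 16!/(2^{8}·8!) = 2027025 labelled perfect matchings.
For each such perfect matching H, let X_H = 1 if all 8 edges of H are present in G. Then P[X_H = 1] = p^{8} = (7/16)^{8} = 5764801/4294967296.
By linearity: E[X] = Σ_H E[X_H] = 2027025 · p^{8} = 2027025 · 5764801/4294967296 = 11685395747025/4294967296.
Numerically: E[X] ≈ 2720.7.

E[X] = 2027025 · (7/16)^{8} = 11685395747025/4294967296 ≈ 2720.7.


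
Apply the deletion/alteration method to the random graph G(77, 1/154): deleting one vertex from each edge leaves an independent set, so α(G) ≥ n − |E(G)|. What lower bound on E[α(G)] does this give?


E[|E(G)|] = C(77, 2)·p = 2926 · (1/154) = 19.
E[α(G)] ≥ n − E[|E(G)|] = 77 − 19 = 58.
Numerically: ≈ 58.0000.
(This is only a lower bound; the true E[α(G)] may be larger.)

E[α(G)] ≥ 58 ≈ 58.0000.


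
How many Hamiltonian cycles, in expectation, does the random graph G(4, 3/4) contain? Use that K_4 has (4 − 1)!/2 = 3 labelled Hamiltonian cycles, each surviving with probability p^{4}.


K_4 has (4 − 1)!/2 = 3 labelled Hamiltonian cycles.
For each such Hamiltonian cycle H, let X_H = 1 if all 4 edges of H are present in G. Then P[X_H = 1] = p^{4} = (3/4)^{4} = 81/256.
By linearity: E[X] = Σ_H E[X_H] = 3 · p^{4} = 3 · 81/256 = 243/256.
Numerically: E[X] ≈ 0.949.

E[X] = 3 · (3/4)^{4} = 243/256 ≈ 0.949.


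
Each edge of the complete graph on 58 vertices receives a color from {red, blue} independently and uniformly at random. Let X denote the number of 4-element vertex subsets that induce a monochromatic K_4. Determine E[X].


Let X = Σ_S X_S over the C(58, 4) = 424270 subsets S of size 4, where X_S = 1 if the K_4 on S is monochromatic.
For a fixed S, the K_4 on S has C(4, 2) = 6 edges. P[all 6 edges red] = (1/2)^6, and likewise for blue, so P[monochromatic] = 2·(1/2)^6 = 2^{1 − 6} = 1/32.
Summing: E[X] = C(58, 4) · 2^{1 − 6} = 424270 · 1/32 = 212135/16.
Numerically: E[X] ≈ 13258.438.

E[X] = C(58,4)·2^(1−C(4,2)) = 212135/16 ≈ 13258.438.


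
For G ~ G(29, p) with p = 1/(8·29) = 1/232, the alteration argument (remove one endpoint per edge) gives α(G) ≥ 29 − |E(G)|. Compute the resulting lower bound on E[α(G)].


E[|E(G)|] = C(29, 2)·p = 406 · (1/232) = 7/4.
E[α(G)] ≥ n − E[|E(G)|] = 29 − 7/4 = 109/4.
Numerically: ≈ 27.250000.
(This is only a lower bound; the true E[α(G)] may be larger.)

E[α(G)] ≥ 109/4 ≈ 27.250000.


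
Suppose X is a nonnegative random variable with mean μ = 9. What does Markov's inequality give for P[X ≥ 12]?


μ = E[X] = 9, a = 12.
Markov: P[X ≥ 12] ≤ μ/a = (9)/12 = 3/4.
Numerically: ≈ 0.750000.
(Since a = 12 > μ = 9.000000, the bound 3/4 is < 1 and informative.)

P[X ≥ 12] ≤ 3/4 ≈ 0.750000.


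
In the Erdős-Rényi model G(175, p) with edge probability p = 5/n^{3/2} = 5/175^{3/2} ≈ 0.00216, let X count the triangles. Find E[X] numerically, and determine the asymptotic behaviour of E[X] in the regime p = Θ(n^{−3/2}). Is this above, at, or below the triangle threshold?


Number of potential triangles: C(175, 3) = 877975.
Each occurs with probability p³ ≈ (0.00216)³ ≈ 1.00749e-08.
By linearity: E[X] = C(175, 3)·p³ ≈ 877975 · 1.00749e-08 ≈ 0.009.
Since α = 3/2 > 1, p = c/n^{3/2} = o(1/n) is below the triangle threshold p ~ 1/n. Asymptotically E[X] ~ (c³/6)·n^{3(1−α)} = (5³/6)·n^{-1.5} → 0, so by Markov's inequality G has no triangles w.h.p.

E[X] ≈ 0.009; in regime p = Θ(1/n^{3/2}) E[X] tends to 0 (below the triangle threshold p ~ 1/n).


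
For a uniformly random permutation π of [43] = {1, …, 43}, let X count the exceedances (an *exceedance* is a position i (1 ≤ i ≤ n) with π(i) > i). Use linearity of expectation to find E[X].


Write X = Σ_{i=1}^{43} X_i, where X_i = 1_{π(i) > i}.
For each fixed i, π(i) is uniform over {1, …, 43} (marginal of a uniform permutation), so P[π(i) > i] = (n − i)/n. Summing: Σ_{i=1}^{43} (n − i)/n = (0 + 1 + … + 42)/43 = 43(43 − 1)/(2·43) = (43 − 1)/2.
Hence E[X] = Σ_{i=1}^{43} (43 − i)/43 = 21 ≈ 21.0000.

E[X] = 21 = 21.0000.


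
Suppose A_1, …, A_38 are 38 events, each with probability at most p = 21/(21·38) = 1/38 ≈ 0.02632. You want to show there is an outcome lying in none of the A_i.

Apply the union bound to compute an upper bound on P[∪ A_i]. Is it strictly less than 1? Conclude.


Union bound: P[∪_{i=1}^{38} A_i] ≤ Σ_i P[A_i] ≤ 38·p = 38·(1/38) = 1.
Numerically: 1 ≈ 1.00000.
Is 1 < 1? NO.
Since the bound 1 is ≥ 1, the union bound is uninformative here; it does NOT by itself certify existence.

38·p = 1 ≈ 1.00000; existence NOT certified by the union bound.


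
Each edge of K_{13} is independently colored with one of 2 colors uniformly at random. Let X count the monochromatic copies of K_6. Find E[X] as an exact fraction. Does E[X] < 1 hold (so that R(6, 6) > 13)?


E[X] = C(13, 6) · 2^{1 − 15} = 1716 · 2^{−14} = 1716/16384.
As a reduced fraction: E[X] = 429/4096 ≈ 0.105.
Is E[X] < 1? YES.
Since E[X] < 1, there exists a 2-coloring of K_{13} with no monochromatic K_6; hence R(6, 6) > 13.

E[X] = 429/4096 ≈ 0.105; E[X] < 1, so R(6, 6) > 13.


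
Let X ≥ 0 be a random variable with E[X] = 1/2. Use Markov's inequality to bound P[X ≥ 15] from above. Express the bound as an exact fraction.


μ = E[X] = 1/2, a = 15.
Markov: P[X ≥ 15] ≤ μ/a = (1/2)/15 = 1/30.
Numerically: ≈ 0.0333.
(Since a = 15 > μ = 0.5000, the bound 1/30 is < 1 and informative.)

P[X ≥ 15] ≤ 1/30 ≈ 0.0333.


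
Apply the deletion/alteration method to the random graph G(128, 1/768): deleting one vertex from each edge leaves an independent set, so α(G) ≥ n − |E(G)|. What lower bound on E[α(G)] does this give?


E[|E(G)|] = C(128, 2)·p = 8128 · (1/768) = 127/12.
E[α(G)] ≥ n − E[|E(G)|] = 128 − 127/12 = 1409/12.
Numerically: ≈ 117.4167.
(This is only a lower bound; the true E[α(G)] may be larger.)

E[α(G)] ≥ 1409/12 ≈ 117.4167.


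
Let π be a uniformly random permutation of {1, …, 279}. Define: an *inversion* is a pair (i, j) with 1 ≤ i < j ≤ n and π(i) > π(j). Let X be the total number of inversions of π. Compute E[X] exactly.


Write X = Σ X_I over the C(279, 2) = 38781 pairs i < j, with X_I the indicator of one inversion.
There are 38781 indicators.
For each fixed pair i < j, the values π(i) and π(j) are two distinct elements of {1, …, 279} in uniformly random order; by symmetry P[π(i) > π(j)] = 1/2.
By linearity: E[X] = 38781 · (1/2) = C(279, 2) · (1/2) = 38781/2 = 38781/2 ≈ 19390.500000.

E[X] = 38781/2 = 19390.500000.


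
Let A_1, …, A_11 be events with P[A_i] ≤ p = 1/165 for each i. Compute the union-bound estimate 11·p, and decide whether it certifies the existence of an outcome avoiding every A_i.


Union bound: P[∪_{i=1}^{11} A_i] ≤ Σ_i P[A_i] ≤ 11·p = 11·(1/165) = 1/15.
Numerically: 1/15 ≈ 0.0666667.
Is 1/15 < 1? YES.
Since P[∪ A_i] ≤ 1/15 < 1, the complement has P[∩ A_i^c] ≥ 1 − 1/15 = 14/15 > 0, so some outcome avoids every A_i.

11·p = 1/15 ≈ 0.0666667; existence CERTIFIED by the union bound.


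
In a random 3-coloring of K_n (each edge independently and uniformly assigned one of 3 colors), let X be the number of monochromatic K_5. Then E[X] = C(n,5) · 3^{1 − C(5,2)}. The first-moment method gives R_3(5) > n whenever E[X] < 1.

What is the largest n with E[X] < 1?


We need C(n, 5) · 3^{1 − 10} < 1, i.e. C(n, 5) < 3^{10 − 1} = 19683.
Check values of n near the boundary:
  n = 19: C(19, 5) = 11628; 11628 < 19683? YES
  n = 20: C(20, 5) = 15504; 15504 < 19683? YES
  n = 21: C(21, 5) = 20349; 20349 < 19683? NO
The largest n with C(n, 5) < 19683 is n = 20 (where E[X] = 5168/6561 ≈ 0.788). Hence R_3(5) > 20, i.e. R_3(5) ≥ 21.

Largest n = 20; hence R_3(5) > 20.


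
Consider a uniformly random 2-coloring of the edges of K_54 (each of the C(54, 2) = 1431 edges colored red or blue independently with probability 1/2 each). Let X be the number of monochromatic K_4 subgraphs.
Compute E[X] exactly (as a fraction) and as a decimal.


Let X = Σ_S X_S over the C(54, 4) = 316251 subsets S of size 4, where X_S = 1 if the K_4 on S is monochromatic.
For a fixed S, the K_4 on S has C(4, 2) = 6 edges. P[all 6 edges red] = (1/2)^6, and likewise for blue, so P[monochromatic] = 2·(1/2)^6 = 2^{1 − 6} = 1/32.
By linearity of expectation: E[X] = C(54, 4) · 2^{1 − 6} = 316251 · 1/32 = 316251/32.
Numerically: E[X] ≈ 9882.8438.

E[X] = C(54,4)·2^(1−C(4,2)) = 316251/32 ≈ 9882.8438.


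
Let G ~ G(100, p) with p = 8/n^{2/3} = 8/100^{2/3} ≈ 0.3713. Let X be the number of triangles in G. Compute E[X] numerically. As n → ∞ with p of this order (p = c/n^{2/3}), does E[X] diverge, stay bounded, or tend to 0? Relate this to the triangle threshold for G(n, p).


Number of potential triangles: C(100, 3) = 161700.
Each occurs with probability p³ ≈ (0.3713)³ ≈ 5.120000e-02.
By linearity: E[X] = C(100, 3)·p³ ≈ 161700 · 5.120000e-02 ≈ 8279.0400.
Since α = 2/3 < 1, p = c/n^{2/3} ≫ 1/n is above the triangle threshold p ~ 1/n. Asymptotically E[X] ~ (c³/6)·n^{3(1−α)} = (8³/6)·n^{1} → ∞; triangles are abundant w.h.p.

E[X] ≈ 8279.0400; in regime p = Θ(1/n^{2/3}) E[X] diverges (above the triangle threshold p ~ 1/n).


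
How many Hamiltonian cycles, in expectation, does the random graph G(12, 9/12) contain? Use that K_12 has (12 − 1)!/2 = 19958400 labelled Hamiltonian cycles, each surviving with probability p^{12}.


K_12 has (12 − 1)!/2 = 19958400 labelled Hamiltonian cycles.
For each such Hamiltonian cycle H, let X_H = 1 if all 12 edges of H are present in G. Then P[X_H = 1] = p^{12} = (3/4)^{12} = 531441/16777216.
By linearity: E[X] = Σ_H E[X_H] = 19958400 · p^{12} = 19958400 · 531441/16777216 = 82864937925/131072.
Numerically: E[X] ≈ 632209.

E[X] = 19958400 · (3/4)^{12} = 82864937925/131072 ≈ 632209.


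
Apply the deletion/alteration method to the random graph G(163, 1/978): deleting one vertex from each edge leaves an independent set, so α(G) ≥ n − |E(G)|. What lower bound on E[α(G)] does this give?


E[|E(G)|] = C(163, 2)·p = 13203 · (1/978) = 27/2.
E[α(G)] ≥ n − E[|E(G)|] = 163 − 27/2 = 299/2.
Numerically: ≈ 149.50000.
(This is only a lower bound; the true E[α(G)] may be larger.)

E[α(G)] ≥ 299/2 ≈ 149.50000.


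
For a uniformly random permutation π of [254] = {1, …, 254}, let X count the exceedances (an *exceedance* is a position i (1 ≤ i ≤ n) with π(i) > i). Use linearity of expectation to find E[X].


Write X = Σ_{i=1}^{254} X_i, where X_i = 1_{π(i) > i}.
For each fixed i, π(i) is uniform over {1, …, 254} (marginal of a uniform permutation), so P[π(i) > i] = (n − i)/n. Summing: Σ_{i=1}^{254} (n − i)/n = (0 + 1 + … + 253)/254 = 254(254 − 1)/(2·254) = (254 − 1)/2.
Hence E[X] = Σ_{i=1}^{254} (254 − i)/254 = 253/2 ≈ 126.500.

E[X] = 253/2 = 126.500.


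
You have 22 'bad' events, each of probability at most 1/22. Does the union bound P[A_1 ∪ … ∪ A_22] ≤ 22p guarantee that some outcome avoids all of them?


Union bound: P[∪_{i=1}^{22} A_i] ≤ Σ_i P[A_i] ≤ 22·p = 22·(1/22) = 1.
Numerically: 1 ≈ 1.00000.
Is 1 < 1? NO.
Since the bound 1 is ≥ 1, the union bound is uninformative here; it does NOT by itself certify existence.

22·p = 1 ≈ 1.00000; existence NOT certified by the union bound.


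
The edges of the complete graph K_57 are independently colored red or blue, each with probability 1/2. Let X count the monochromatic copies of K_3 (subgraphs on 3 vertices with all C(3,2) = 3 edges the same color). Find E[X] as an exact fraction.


Let X = Σ_S X_S over the C(57, 3) = 29260 subsets S of size 3, where X_S = 1 if the K_3 on S is monochromatic.
For a fixed S, the K_3 on S has C(3, 2) = 3 edges. P[all 3 edges red] = (1/2)^3, and likewise for blue, so P[monochromatic] = 2·(1/2)^3 = 2^{1 − 3} = 1/4.
Summing: E[X] = C(57, 3) · 2^{1 − 3} = 29260 · 1/4 = 7315.
Numerically: E[X] ≈ 7315.00000.

E[X] = C(57,3)·2^(1−C(3,2)) = 7315 ≈ 7315.00000.


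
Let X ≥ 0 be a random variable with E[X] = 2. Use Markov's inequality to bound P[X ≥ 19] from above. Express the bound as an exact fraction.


μ = E[X] = 2, a = 19.
Markov: P[X ≥ 19] ≤ μ/a = (2)/19 = 2/19.
Numerically: ≈ 0.1053.
(Since a = 19 > μ = 2.0000, the bound 2/19 is < 1 and informative.)

P[X ≥ 19] ≤ 2/19 ≈ 0.1053.


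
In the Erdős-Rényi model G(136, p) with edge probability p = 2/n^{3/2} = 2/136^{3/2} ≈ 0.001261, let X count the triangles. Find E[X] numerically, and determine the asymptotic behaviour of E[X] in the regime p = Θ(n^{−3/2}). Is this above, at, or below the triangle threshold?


Number of potential triangles: C(136, 3) = 410040.
Each occurs with probability p³ ≈ (0.001261)³ ≈ 2.005233e-09.
By linearity: E[X] = C(136, 3)·p³ ≈ 410040 · 2.005233e-09 ≈ 0.0008.
Since α = 3/2 > 1, p = c/n^{3/2} = o(1/n) is below the triangle threshold p ~ 1/n. Asymptotically E[X] ~ (c³/6)·n^{3(1−α)} = (2³/6)·n^{-1.5} → 0, so by Markov's inequality G has no triangles w.h.p.

E[X] ≈ 0.0008; in regime p = Θ(1/n^{3/2}) E[X] tends to 0 (below the triangle threshold p ~ 1/n).


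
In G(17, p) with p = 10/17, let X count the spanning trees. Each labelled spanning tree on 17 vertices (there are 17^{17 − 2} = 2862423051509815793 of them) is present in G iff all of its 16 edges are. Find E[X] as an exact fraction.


K_17 has 17^{17 − 2} = 2862423051509815793 labelled spanning trees.
For each such spanning tree H, let X_H = 1 if all 16 edges of H are present in G. Then P[X_H = 1] = p^{16} = (10/17)^{16} = 10000000000000000/48661191875666868481.
Summing the indicators: E[X] = Σ_H E[X_H] = 2862423051509815793 · p^{16} = 2862423051509815793 · 10000000000000000/48661191875666868481 = 10000000000000000/17.
Numerically: E[X] ≈ 5.8824e+14.

E[X] = 2862423051509815793 · (10/17)^{16} = 10000000000000000/17 ≈ 5.8824e+14.


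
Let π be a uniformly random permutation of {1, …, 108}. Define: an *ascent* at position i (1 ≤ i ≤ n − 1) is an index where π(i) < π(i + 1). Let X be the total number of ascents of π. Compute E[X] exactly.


Write X = Σ X_I over i = 1, …, 107, with X_I the indicator of one ascent.
There are 107 indicators.
For each fixed i, the pair (π(i), π(i+1)) is a uniformly random ordered pair of distinct values from {1, …, 108}; by symmetry P[π(i) < π(i+1)] = 1/2.
By linearity: E[X] = 107 · (1/2) = (108 − 1) · (1/2) = 107/2 ≈ 53.5000.

E[X] = 107/2 = 53.5000.


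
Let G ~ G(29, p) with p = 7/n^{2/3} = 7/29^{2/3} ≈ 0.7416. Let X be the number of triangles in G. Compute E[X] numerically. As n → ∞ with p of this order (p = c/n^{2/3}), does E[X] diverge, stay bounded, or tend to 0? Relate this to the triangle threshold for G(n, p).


Number of potential triangles: C(29, 3) = 3654.
Each occurs with probability p³ ≈ (0.7416)³ ≈ 4.078478e-01.
By linearity: E[X] = C(29, 3)·p³ ≈ 3654 · 4.078478e-01 ≈ 1490.2759.
Since α = 2/3 < 1, p = c/n^{2/3} ≫ 1/n is above the triangle threshold p ~ 1/n. Asymptotically E[X] ~ (c³/6)·n^{3(1−α)} = (7³/6)·n^{1} → ∞; triangles are abundant w.h.p.

E[X] ≈ 1490.2759; in regime p = Θ(1/n^{2/3}) E[X] diverges (above the triangle threshold p ~ 1/n).


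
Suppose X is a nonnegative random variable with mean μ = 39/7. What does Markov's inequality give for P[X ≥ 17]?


μ = E[X] = 39/7, a = 17.
Markov: P[X ≥ 17] ≤ μ/a = (39/7)/17 = 39/119.
Numerically: ≈ 0.3277.
(Since a = 17 > μ = 5.5714, the bound 39/119 is < 1 and informative.)

P[X ≥ 17] ≤ 39/119 ≈ 0.3277.


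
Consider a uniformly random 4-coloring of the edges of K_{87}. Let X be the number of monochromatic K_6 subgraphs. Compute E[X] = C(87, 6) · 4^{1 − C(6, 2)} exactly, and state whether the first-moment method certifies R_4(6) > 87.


E[X] = C(87, 6) · 4^{1 − 15} = 504981379 · 4^{−14} = 504981379/268435456.
As a reduced fraction: E[X] = 504981379/268435456 ≈ 1.8812.
Is E[X] < 1? NO.
Since E[X] ≥ 1, the first-moment bound is inconclusive at n = 87; it does NOT by itself certify R_4(6) > 87.

E[X] = 504981379/268435456 ≈ 1.8812; E[X] ≥ 1; first-moment method inconclusive here.


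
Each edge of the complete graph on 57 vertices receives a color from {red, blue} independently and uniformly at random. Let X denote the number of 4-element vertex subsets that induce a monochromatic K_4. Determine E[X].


Let X = Σ_S X_S over the C(57, 4) = 395010 subsets S of size 4, where X_S = 1 if the K_4 on S is monochromatic.
For a fixed S, the K_4 on S has C(4, 2) = 6 edges. P[all 6 edges red] = (1/2)^6, and likewise for blue, so P[monochromatic] = 2·(1/2)^6 = 2^{1 − 6} = 1/32.
By linearity: E[X] = C(57, 4) · 2^{1 − 6} = 395010 · 1/32 = 197505/16.
Numerically: E[X] ≈ 12344.0625.

E[X] = C(57,4)·2^(1−C(4,2)) = 197505/16 ≈ 12344.0625.


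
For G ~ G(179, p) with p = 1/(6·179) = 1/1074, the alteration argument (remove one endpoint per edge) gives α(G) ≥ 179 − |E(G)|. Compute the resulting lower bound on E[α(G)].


E[|E(G)|] = C(179, 2)·p = 15931 · (1/1074) = 89/6.
E[α(G)] ≥ n − E[|E(G)|] = 179 − 89/6 = 985/6.
Numerically: ≈ 164.16667.
(This is only a lower bound; the true E[α(G)] may be larger.)

E[α(G)] ≥ 985/6 ≈ 164.16667.


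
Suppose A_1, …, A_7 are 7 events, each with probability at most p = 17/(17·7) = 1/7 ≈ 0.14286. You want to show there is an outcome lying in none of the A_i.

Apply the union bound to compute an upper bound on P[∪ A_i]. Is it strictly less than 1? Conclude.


Union bound: P[∪_{i=1}^{7} A_i] ≤ Σ_i P[A_i] ≤ 7·p = 7·(1/7) = 1.
Numerically: 1 ≈ 1.00000.
Is 1 < 1? NO.
Since the bound 1 is ≥ 1, the union bound is uninformative here; it does NOT by itself certify existence.

7·p = 1 ≈ 1.00000; existence NOT certified by the union bound.


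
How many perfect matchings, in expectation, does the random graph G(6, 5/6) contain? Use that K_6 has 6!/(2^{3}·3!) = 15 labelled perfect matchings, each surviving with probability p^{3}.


K_6 has 6!/(2^{3}·3!) = 15 labelled perfect matchings.
For each such perfect matching H, let X_H = 1 if all 3 edges of H are present in G. Then P[X_H = 1] = p^{3} = (5/6)^{3} = 125/216.
Summing the indicators: E[X] = Σ_H E[X_H] = 15 · p^{3} = 15 · 125/216 = 625/72.
Numerically: E[X] ≈ 8.68.

E[X] = 15 · (5/6)^{3} = 625/72 ≈ 8.68.


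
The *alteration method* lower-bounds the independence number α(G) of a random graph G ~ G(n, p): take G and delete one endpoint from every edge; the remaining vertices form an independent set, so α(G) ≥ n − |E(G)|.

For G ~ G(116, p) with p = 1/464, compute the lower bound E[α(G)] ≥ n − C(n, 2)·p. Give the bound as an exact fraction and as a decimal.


E[|E(G)|] = C(116, 2)·p = 6670 · (1/464) = 115/8.
E[α(G)] ≥ n − E[|E(G)|] = 116 − 115/8 = 813/8.
Numerically: ≈ 101.6250.
(This is only a lower bound; the true E[α(G)] may be larger.)

E[α(G)] ≥ 813/8 ≈ 101.6250.


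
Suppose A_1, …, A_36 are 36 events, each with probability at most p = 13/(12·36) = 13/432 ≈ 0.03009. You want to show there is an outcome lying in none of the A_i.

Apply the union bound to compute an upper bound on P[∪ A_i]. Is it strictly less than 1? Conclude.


Union bound: P[∪_{i=1}^{36} A_i] ≤ Σ_i P[A_i] ≤ 36·p = 36·(13/432) = 13/12.
Numerically: 13/12 ≈ 1.08333.
Is 13/12 < 1? NO.
Since the bound 13/12 is ≥ 1, the union bound is uninformative here; it does NOT by itself certify existence.

36·p = 13/12 ≈ 1.08333; existence NOT certified by the union bound.


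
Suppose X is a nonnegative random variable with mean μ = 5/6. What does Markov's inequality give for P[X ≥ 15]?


μ = E[X] = 5/6, a = 15.
Markov: P[X ≥ 15] ≤ μ/a = (5/6)/15 = 1/18.
Numerically: ≈ 0.056.
(Since a = 15 > μ = 0.833, the bound 1/18 is < 1 and informative.)

P[X ≥ 15] ≤ 1/18 ≈ 0.056.


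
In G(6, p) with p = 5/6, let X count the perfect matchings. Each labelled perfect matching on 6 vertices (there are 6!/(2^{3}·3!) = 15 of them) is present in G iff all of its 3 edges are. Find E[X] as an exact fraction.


K_6 has 6!/(2^{3}·3!) = 15 labelled perfect matchings.
For each such perfect matching H, let X_H = 1 if all 3 edges of H are present in G. Then P[X_H = 1] = p^{3} = (5/6)^{3} = 125/216.
By linearity of expectation: E[X] = Σ_H E[X_H] = 15 · p^{3} = 15 · 125/216 = 625/72.
Numerically: E[X] ≈ 8.68.

E[X] = 15 · (5/6)^{3} = 625/72 ≈ 8.68.


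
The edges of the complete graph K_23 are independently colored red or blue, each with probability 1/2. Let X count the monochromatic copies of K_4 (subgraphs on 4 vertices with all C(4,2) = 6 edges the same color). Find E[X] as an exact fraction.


Let X = Σ_S X_S over the C(23, 4) = 8855 subsets S of size 4, where X_S = 1 if the K_4 on S is monochromatic.
For a fixed S, the K_4 on S has C(4, 2) = 6 edges. P[all 6 edges red] = (1/2)^6, and likewise for blue, so P[monochromatic] = 2·(1/2)^6 = 2^{1 − 6} = 1/32.
Summing: E[X] = C(23, 4) · 2^{1 − 6} = 8855 · 1/32 = 8855/32.
Numerically: E[X] ≈ 276.718750.

E[X] = C(23,4)·2^(1−C(4,2)) = 8855/32 ≈ 276.718750.


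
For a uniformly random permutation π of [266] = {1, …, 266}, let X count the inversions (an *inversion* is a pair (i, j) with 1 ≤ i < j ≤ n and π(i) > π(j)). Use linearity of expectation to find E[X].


Write X = Σ X_I over the C(266, 2) = 35245 pairs i < j, with X_I the indicator of one inversion.
There are 35245 indicators.
For each fixed pair i < j, the values π(i) and π(j) are two distinct elements of {1, …, 266} in uniformly random order; by symmetry P[π(i) > π(j)] = 1/2.
By linearity: E[X] = 35245 · (1/2) = C(266, 2) · (1/2) = 35245/2 = 35245/2 ≈ 17622.5000.

E[X] = 35245/2 = 17622.5000.


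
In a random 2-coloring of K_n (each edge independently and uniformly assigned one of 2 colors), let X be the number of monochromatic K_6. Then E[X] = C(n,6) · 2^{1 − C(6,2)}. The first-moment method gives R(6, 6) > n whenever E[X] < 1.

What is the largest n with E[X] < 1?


We need C(n, 6) · 2^{1 − 15} < 1, i.e. C(n, 6) < 2^{15 − 1} = 16384.
Check values of n near the boundary:
  n = 16: C(16, 6) = 8008; 8008 < 16384? YES
  n = 17: C(17, 6) = 12376; 12376 < 16384? YES
  n = 18: C(18, 6) = 18564; 18564 < 16384? NO
  n = 19: C(19, 6) = 27132; 27132 < 16384? NO
  n = 20: C(20, 6) = 38760; 38760 < 16384? NO
The largest n with C(n, 6) < 16384 is n = 17 (where E[X] = 1547/2048 ≈ 0.7554). Hence R(6, 6) > 17, i.e. R(6, 6) ≥ 18.

Largest n = 17; hence R(6, 6) > 17.


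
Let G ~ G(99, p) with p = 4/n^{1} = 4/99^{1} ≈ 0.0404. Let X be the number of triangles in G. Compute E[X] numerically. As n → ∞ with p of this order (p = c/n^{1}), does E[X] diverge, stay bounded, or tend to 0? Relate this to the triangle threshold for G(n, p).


Number of potential triangles: C(99, 3) = 156849.
Each occurs with probability p³ ≈ (0.0404)³ ≈ 6.59590e-05.
By linearity: E[X] = C(99, 3)·p³ ≈ 156849 · 6.59590e-05 ≈ 10.346.
Here α = 1, so p = 4/n is exactly at the triangle threshold p ~ 1/n. Asymptotically E[X] → c³/6 = 4³/6 = 32/3 ≈ 10.667, a bounded constant. In this regime the triangle count is asymptotically Poisson(c³/6).

E[X] ≈ 10.346; in regime p = Θ(1/n^{1}) E[X] stays bounded (at the triangle threshold p ~ 1/n).


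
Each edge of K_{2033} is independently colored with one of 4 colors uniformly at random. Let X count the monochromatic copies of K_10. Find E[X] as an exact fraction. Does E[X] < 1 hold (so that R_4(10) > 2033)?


E[X] = C(2033, 10) · 4^{1 − 45} = 325074373196988390113235240 · 4^{−44} = 325074373196988390113235240/309485009821345068724781056.
As a reduced fraction: E[X] = 40634296649623548764154405/38685626227668133590597632 ≈ 1.050372.
Is E[X] < 1? NO.
Since E[X] ≥ 1, the first-moment bound is inconclusive at n = 2033; it does NOT by itself certify R_4(10) > 2033.

E[X] = 40634296649623548764154405/38685626227668133590597632 ≈ 1.050372; E[X] ≥ 1; first-moment method inconclusive here.


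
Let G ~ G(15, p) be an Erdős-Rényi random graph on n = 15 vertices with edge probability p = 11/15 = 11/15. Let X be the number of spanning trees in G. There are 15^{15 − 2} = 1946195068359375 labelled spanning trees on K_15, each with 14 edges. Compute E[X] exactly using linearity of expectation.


K_15 has 15^{15 − 2} = 1946195068359375 labelled spanning trees.
For each such spanning tree H, let X_H = 1 if all 14 edges of H are present in G. Then P[X_H = 1] = p^{14} = (11/15)^{14} = 379749833583241/29192926025390625.
Summing the indicators: E[X] = Σ_H E[X_H] = 1946195068359375 · p^{14} = 1946195068359375 · 379749833583241/29192926025390625 = 379749833583241/15.
Numerically: E[X] ≈ 2.53167e+13.

E[X] = 1946195068359375 · (11/15)^{14} = 379749833583241/15 ≈ 2.53167e+13.


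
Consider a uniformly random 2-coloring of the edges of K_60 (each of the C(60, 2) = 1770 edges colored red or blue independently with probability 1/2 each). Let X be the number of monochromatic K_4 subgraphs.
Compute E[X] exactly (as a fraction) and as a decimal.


Let X = Σ_S X_S over the C(60, 4) = 487635 subsets S of size 4, where X_S = 1 if the K_4 on S is monochromatic.
For a fixed S, the K_4 on S has C(4, 2) = 6 edges. P[all 6 edges red] = (1/2)^6, and likewise for blue, so P[monochromatic] = 2·(1/2)^6 = 2^{1 − 6} = 1/32.
Summing: E[X] = C(60, 4) · 2^{1 − 6} = 487635 · 1/32 = 487635/32.
Numerically: E[X] ≈ 15238.594.

E[X] = C(60,4)·2^(1−C(4,2)) = 487635/32 ≈ 15238.594.


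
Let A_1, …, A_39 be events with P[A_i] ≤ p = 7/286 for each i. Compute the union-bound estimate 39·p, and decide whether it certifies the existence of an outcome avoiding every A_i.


Union bound: P[∪_{i=1}^{39} A_i] ≤ Σ_i P[A_i] ≤ 39·p = 39·(7/286) = 21/22.
Numerically: 21/22 ≈ 0.9545.
Is 21/22 < 1? YES.
Since P[∪ A_i] ≤ 21/22 < 1, the complement has P[∩ A_i^c] ≥ 1 − 21/22 = 1/22 > 0, so some outcome avoids every A_i.

39·p = 21/22 ≈ 0.9545; existence CERTIFIED by the union bound.


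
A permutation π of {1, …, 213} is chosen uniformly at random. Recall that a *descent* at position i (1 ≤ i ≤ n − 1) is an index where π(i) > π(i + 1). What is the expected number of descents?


Write X = Σ X_I over i = 1, …, 212, with X_I the indicator of one descent.
There are 212 indicators.
For each fixed i, the pair (π(i), π(i+1)) is a uniformly random ordered pair of distinct values from {1, …, 213}; by symmetry P[π(i) > π(i+1)] = 1/2.
By linearity: E[X] = 212 · (1/2) = (213 − 1) · (1/2) = 106 ≈ 106.00000.

E[X] = 106 = 106.00000.


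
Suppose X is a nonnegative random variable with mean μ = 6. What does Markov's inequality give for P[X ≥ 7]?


μ = E[X] = 6, a = 7.
Markov: P[X ≥ 7] ≤ μ/a = (6)/7 = 6/7.
Numerically: ≈ 0.85714.
(Since a = 7 > μ = 6.00000, the bound 6/7 is < 1 and informative.)

P[X ≥ 7] ≤ 6/7 ≈ 0.85714.


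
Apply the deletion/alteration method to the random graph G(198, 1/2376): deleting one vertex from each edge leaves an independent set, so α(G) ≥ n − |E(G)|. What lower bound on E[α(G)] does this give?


E[|E(G)|] = C(198, 2)·p = 19503 · (1/2376) = 197/24.
E[α(G)] ≥ n − E[|E(G)|] = 198 − 197/24 = 4555/24.
Numerically: ≈ 189.791667.
(This is only a lower bound; the true E[α(G)] may be larger.)

E[α(G)] ≥ 4555/24 ≈ 189.791667.


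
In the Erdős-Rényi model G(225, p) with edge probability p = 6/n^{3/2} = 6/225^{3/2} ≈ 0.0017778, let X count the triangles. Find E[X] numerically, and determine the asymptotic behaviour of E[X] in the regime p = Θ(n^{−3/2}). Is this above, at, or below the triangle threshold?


Number of potential triangles: C(225, 3) = 1873200.
Each occurs with probability p³ ≈ (0.0017778)³ ≈ 5.6186557e-09.
By linearity: E[X] = C(225, 3)·p³ ≈ 1873200 · 5.6186557e-09 ≈ 0.01052.
Since α = 3/2 > 1, p = c/n^{3/2} = o(1/n) is below the triangle threshold p ~ 1/n. Asymptotically E[X] ~ (c³/6)·n^{3(1−α)} = (6³/6)·n^{-1.5} → 0, so by Markov's inequality G has no triangles w.h.p.

E[X] ≈ 0.01052; in regime p = Θ(1/n^{3/2}) E[X] tends to 0 (below the triangle threshold p ~ 1/n).


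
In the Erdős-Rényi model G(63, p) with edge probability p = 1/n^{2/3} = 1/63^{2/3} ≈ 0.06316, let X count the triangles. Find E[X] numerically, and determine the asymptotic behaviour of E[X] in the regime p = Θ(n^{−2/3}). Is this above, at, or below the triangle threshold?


Number of potential triangles: C(63, 3) = 39711.
Each occurs with probability p³ ≈ (0.06316)³ ≈ 2.519526e-04.
By linearity: E[X] = C(63, 3)·p³ ≈ 39711 · 2.519526e-04 ≈ 10.0053.
Since α = 2/3 < 1, p = c/n^{2/3} ≫ 1/n is above the triangle threshold p ~ 1/n. Asymptotically E[X] ~ (c³/6)·n^{3(1−α)} = (1³/6)·n^{1} → ∞; triangles are abundant w.h.p.

E[X] ≈ 10.0053; in regime p = Θ(1/n^{2/3}) E[X] diverges (above the triangle threshold p ~ 1/n).


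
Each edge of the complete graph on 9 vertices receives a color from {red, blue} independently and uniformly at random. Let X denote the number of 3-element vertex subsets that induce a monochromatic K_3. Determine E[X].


Let X = Σ_S X_S over the C(9, 3) = 84 subsets S of size 3, where X_S = 1 if the K_3 on S is monochromatic.
For a fixed S, the K_3 on S has C(3, 2) = 3 edges. P[all 3 edges red] = (1/2)^3, and likewise for blue, so P[monochromatic] = 2·(1/2)^3 = 2^{1 − 3} = 1/4.
By linearity of expectation: E[X] = C(9, 3) · 2^{1 − 3} = 84 · 1/4 = 21.
Numerically: E[X] ≈ 21.000.

E[X] = C(9,3)·2^(1−C(3,2)) = 21 ≈ 21.000.
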